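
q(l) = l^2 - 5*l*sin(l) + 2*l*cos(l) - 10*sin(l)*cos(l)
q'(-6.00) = 12.24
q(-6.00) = 30.18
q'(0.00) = -8.00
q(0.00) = 0.00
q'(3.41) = 15.87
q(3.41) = 7.02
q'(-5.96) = 12.45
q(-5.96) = 30.67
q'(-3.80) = -25.13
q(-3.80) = 36.92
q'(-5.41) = 14.05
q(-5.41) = 38.12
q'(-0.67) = 2.84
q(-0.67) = 2.19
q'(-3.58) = -30.66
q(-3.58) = 30.74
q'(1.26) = 2.17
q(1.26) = -6.55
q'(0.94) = -2.23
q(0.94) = -6.57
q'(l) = -2*l*sin(l) - 5*l*cos(l) + 2*l + 10*sin(l)^2 - 5*sin(l) - 10*cos(l)^2 + 2*cos(l)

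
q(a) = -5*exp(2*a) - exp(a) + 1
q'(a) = -10*exp(2*a) - exp(a)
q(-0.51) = -1.40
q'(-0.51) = -4.21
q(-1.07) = 0.07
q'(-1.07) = -1.52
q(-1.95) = 0.76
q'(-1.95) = -0.34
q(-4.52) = 0.99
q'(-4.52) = -0.01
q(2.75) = -1238.10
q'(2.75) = -2462.56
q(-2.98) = 0.94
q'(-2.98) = -0.08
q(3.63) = -7148.00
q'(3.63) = -14260.28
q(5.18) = -158032.59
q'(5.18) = -315889.50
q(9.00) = -328307947.77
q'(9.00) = -656607794.46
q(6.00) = -814176.39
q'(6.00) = -1627951.34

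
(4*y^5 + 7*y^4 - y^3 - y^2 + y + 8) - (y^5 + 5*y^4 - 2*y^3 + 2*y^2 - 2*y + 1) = 3*y^5 + 2*y^4 + y^3 - 3*y^2 + 3*y + 7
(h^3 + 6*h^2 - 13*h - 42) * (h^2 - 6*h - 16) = h^5 - 65*h^3 - 60*h^2 + 460*h + 672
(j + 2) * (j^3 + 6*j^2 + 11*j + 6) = j^4 + 8*j^3 + 23*j^2 + 28*j + 12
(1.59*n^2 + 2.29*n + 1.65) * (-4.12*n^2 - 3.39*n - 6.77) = -6.5508*n^4 - 14.8249*n^3 - 25.3254*n^2 - 21.0968*n - 11.1705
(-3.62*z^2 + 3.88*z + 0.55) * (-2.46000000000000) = 8.9052*z^2 - 9.5448*z - 1.353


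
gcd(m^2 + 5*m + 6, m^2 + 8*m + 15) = m + 3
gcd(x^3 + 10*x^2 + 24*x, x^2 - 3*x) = x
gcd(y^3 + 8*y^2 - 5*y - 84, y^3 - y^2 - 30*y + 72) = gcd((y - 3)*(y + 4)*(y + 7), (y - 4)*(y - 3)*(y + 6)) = y - 3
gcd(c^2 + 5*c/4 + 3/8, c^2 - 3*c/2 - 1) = c + 1/2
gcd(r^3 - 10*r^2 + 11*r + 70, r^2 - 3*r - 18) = 1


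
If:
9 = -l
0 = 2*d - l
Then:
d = -9/2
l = -9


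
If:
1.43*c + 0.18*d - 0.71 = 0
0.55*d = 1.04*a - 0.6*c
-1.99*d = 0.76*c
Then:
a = 0.20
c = 0.52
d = -0.20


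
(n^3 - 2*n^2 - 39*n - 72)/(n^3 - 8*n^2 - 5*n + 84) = (n^2 - 5*n - 24)/(n^2 - 11*n + 28)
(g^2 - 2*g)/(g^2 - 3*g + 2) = g/(g - 1)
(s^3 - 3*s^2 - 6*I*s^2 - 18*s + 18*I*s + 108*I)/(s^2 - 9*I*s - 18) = (s^2 - 3*s - 18)/(s - 3*I)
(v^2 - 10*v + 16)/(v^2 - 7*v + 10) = (v - 8)/(v - 5)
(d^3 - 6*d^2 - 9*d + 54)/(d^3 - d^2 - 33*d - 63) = (d^2 - 9*d + 18)/(d^2 - 4*d - 21)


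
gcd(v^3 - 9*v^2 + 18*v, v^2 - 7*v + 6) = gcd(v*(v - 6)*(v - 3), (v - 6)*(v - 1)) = v - 6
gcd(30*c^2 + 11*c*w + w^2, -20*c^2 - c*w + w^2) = 1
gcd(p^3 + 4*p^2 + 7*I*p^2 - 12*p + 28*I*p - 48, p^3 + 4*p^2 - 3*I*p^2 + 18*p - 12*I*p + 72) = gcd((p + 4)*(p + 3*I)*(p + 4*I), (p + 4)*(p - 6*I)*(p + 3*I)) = p^2 + p*(4 + 3*I) + 12*I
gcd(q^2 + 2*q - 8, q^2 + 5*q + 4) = q + 4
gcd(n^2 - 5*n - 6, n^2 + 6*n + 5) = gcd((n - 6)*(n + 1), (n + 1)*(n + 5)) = n + 1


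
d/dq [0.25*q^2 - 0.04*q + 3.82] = 0.5*q - 0.04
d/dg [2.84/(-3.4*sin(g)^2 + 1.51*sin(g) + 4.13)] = (19.312*sin(g) - 4.2884)*cos(g)/(-3.4*sin(g)^2 + 1.51*sin(g) + 4.13)^2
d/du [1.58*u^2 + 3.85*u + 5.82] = 3.16*u + 3.85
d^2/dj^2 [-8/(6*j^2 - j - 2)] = 16*(-36*j^2 + 6*j + (12*j - 1)^2 + 12)/(-6*j^2 + j + 2)^3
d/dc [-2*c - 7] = -2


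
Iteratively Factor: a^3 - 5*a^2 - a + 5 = (a - 1)*(a^2 - 4*a - 5) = (a - 5)*(a - 1)*(a + 1)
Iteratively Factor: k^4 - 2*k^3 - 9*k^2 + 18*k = (k - 2)*(k^3 - 9*k) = (k - 2)*(k + 3)*(k^2 - 3*k) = (k - 3)*(k - 2)*(k + 3)*(k)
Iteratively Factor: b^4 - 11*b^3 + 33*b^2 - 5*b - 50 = (b - 5)*(b^3 - 6*b^2 + 3*b + 10) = (b - 5)*(b + 1)*(b^2 - 7*b + 10) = (b - 5)*(b - 2)*(b + 1)*(b - 5)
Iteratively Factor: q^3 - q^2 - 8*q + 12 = (q - 2)*(q^2 + q - 6) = (q - 2)*(q + 3)*(q - 2)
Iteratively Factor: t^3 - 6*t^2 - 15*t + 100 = (t + 4)*(t^2 - 10*t + 25) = (t - 5)*(t + 4)*(t - 5)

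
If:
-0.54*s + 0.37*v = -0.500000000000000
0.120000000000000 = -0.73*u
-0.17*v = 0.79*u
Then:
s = 1.45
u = -0.16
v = 0.76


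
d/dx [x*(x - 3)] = 2*x - 3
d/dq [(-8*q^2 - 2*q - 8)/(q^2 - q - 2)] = 2*(5*q^2 + 24*q - 2)/(q^4 - 2*q^3 - 3*q^2 + 4*q + 4)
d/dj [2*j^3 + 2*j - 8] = 6*j^2 + 2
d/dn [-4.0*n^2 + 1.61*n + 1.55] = 1.61 - 8.0*n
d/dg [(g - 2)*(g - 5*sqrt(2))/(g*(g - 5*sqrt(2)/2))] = (4*g^2 + 5*sqrt(2)*g^2 - 40*sqrt(2)*g + 100)/(g^2*(2*g^2 - 10*sqrt(2)*g + 25))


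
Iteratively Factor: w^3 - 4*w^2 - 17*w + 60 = (w - 3)*(w^2 - w - 20) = (w - 5)*(w - 3)*(w + 4)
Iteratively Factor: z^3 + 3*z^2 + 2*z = (z + 2)*(z^2 + z) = (z + 1)*(z + 2)*(z)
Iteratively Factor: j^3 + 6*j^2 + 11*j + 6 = (j + 1)*(j^2 + 5*j + 6) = (j + 1)*(j + 2)*(j + 3)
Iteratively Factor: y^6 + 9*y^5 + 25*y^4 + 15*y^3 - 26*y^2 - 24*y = (y + 1)*(y^5 + 8*y^4 + 17*y^3 - 2*y^2 - 24*y) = (y + 1)*(y + 4)*(y^4 + 4*y^3 + y^2 - 6*y) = y*(y + 1)*(y + 4)*(y^3 + 4*y^2 + y - 6) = y*(y + 1)*(y + 3)*(y + 4)*(y^2 + y - 2) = y*(y + 1)*(y + 2)*(y + 3)*(y + 4)*(y - 1)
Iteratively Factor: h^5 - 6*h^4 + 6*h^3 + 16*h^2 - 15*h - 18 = (h - 2)*(h^4 - 4*h^3 - 2*h^2 + 12*h + 9) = (h - 2)*(h + 1)*(h^3 - 5*h^2 + 3*h + 9) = (h - 3)*(h - 2)*(h + 1)*(h^2 - 2*h - 3) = (h - 3)^2*(h - 2)*(h + 1)*(h + 1)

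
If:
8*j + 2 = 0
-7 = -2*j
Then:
No Solution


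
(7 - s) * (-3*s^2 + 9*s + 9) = 3*s^3 - 30*s^2 + 54*s + 63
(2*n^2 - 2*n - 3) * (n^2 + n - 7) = 2*n^4 - 19*n^2 + 11*n + 21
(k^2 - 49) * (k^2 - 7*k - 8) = k^4 - 7*k^3 - 57*k^2 + 343*k + 392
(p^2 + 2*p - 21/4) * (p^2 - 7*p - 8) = p^4 - 5*p^3 - 109*p^2/4 + 83*p/4 + 42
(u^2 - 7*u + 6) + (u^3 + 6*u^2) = u^3 + 7*u^2 - 7*u + 6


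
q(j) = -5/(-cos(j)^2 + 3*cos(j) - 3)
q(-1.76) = 1.39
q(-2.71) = 0.76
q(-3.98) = 0.92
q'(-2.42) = 0.44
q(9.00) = 0.76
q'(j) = -5*(-2*sin(j)*cos(j) + 3*sin(j))/(-cos(j)^2 + 3*cos(j) - 3)^2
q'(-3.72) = -0.33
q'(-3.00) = 0.07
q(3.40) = 0.73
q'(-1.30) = 2.31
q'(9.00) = -0.23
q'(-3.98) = -0.54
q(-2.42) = 0.86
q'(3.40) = 0.13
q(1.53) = 1.74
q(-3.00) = 0.72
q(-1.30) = 2.20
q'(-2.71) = 0.23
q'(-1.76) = 1.28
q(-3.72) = 0.80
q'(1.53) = -1.76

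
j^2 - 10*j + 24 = (j - 6)*(j - 4)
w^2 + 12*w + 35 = (w + 5)*(w + 7)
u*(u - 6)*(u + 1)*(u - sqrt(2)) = u^4 - 5*u^3 - sqrt(2)*u^3 - 6*u^2 + 5*sqrt(2)*u^2 + 6*sqrt(2)*u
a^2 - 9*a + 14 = (a - 7)*(a - 2)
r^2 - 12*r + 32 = (r - 8)*(r - 4)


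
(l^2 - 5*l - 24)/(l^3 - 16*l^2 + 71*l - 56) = (l + 3)/(l^2 - 8*l + 7)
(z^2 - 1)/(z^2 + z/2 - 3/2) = 2*(z + 1)/(2*z + 3)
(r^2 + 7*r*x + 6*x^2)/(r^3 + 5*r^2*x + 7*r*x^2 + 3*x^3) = (r + 6*x)/(r^2 + 4*r*x + 3*x^2)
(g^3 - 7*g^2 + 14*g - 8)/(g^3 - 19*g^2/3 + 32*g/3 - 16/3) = 3*(g - 2)/(3*g - 4)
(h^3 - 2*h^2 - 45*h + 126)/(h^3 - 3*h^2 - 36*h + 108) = (h + 7)/(h + 6)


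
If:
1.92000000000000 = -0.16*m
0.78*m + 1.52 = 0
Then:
No Solution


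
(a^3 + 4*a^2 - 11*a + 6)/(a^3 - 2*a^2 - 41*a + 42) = (a - 1)/(a - 7)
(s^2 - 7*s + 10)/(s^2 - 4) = (s - 5)/(s + 2)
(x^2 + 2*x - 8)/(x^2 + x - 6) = (x + 4)/(x + 3)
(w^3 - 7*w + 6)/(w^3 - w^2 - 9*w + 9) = (w - 2)/(w - 3)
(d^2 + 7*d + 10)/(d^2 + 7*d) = (d^2 + 7*d + 10)/(d*(d + 7))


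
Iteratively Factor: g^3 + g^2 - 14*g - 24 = (g + 2)*(g^2 - g - 12) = (g + 2)*(g + 3)*(g - 4)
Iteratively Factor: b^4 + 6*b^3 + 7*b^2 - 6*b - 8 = (b - 1)*(b^3 + 7*b^2 + 14*b + 8) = (b - 1)*(b + 4)*(b^2 + 3*b + 2) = (b - 1)*(b + 1)*(b + 4)*(b + 2)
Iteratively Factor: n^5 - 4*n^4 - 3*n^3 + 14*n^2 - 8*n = (n - 1)*(n^4 - 3*n^3 - 6*n^2 + 8*n) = (n - 4)*(n - 1)*(n^3 + n^2 - 2*n) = (n - 4)*(n - 1)*(n + 2)*(n^2 - n) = (n - 4)*(n - 1)^2*(n + 2)*(n)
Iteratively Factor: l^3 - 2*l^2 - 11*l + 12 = (l + 3)*(l^2 - 5*l + 4) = (l - 1)*(l + 3)*(l - 4)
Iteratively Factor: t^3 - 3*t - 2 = (t - 2)*(t^2 + 2*t + 1) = (t - 2)*(t + 1)*(t + 1)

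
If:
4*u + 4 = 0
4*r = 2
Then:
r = 1/2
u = -1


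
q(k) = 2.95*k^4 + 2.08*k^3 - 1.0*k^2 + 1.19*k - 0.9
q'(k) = 11.8*k^3 + 6.24*k^2 - 2.0*k + 1.19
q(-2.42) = 62.06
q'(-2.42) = -124.66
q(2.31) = 106.15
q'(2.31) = 175.32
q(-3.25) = 242.39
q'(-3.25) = -331.47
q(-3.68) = 418.54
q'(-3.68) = -495.01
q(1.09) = 6.07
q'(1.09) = 21.71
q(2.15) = 80.74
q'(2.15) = 143.01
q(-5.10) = 1686.84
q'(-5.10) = -1391.59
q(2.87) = 243.60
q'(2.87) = 325.80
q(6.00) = 4242.72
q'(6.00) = 2762.63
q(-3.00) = 169.32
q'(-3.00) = -255.25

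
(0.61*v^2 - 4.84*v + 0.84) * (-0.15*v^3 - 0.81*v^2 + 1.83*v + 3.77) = -0.0915*v^5 + 0.2319*v^4 + 4.9107*v^3 - 7.2379*v^2 - 16.7096*v + 3.1668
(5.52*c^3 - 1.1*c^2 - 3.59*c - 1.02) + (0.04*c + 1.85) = 5.52*c^3 - 1.1*c^2 - 3.55*c + 0.83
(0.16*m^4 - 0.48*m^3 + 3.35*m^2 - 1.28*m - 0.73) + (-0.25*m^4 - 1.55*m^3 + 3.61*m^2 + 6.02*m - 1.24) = -0.09*m^4 - 2.03*m^3 + 6.96*m^2 + 4.74*m - 1.97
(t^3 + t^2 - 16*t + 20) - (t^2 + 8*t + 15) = t^3 - 24*t + 5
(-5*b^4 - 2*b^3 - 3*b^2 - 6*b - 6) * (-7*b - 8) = 35*b^5 + 54*b^4 + 37*b^3 + 66*b^2 + 90*b + 48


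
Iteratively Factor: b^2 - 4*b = (b)*(b - 4)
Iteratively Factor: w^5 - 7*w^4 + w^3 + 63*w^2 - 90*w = (w + 3)*(w^4 - 10*w^3 + 31*w^2 - 30*w) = (w - 5)*(w + 3)*(w^3 - 5*w^2 + 6*w) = (w - 5)*(w - 3)*(w + 3)*(w^2 - 2*w) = (w - 5)*(w - 3)*(w - 2)*(w + 3)*(w)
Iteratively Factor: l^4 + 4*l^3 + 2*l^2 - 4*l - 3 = (l + 3)*(l^3 + l^2 - l - 1) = (l + 1)*(l + 3)*(l^2 - 1) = (l + 1)^2*(l + 3)*(l - 1)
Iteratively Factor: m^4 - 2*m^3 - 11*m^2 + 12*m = (m - 1)*(m^3 - m^2 - 12*m) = m*(m - 1)*(m^2 - m - 12) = m*(m - 1)*(m + 3)*(m - 4)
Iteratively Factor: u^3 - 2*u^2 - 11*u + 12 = (u - 1)*(u^2 - u - 12) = (u - 1)*(u + 3)*(u - 4)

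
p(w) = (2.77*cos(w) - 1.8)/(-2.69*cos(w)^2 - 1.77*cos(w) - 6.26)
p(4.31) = 0.48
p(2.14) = 0.54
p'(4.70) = -0.52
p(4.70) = 0.29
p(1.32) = 0.16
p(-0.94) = 0.02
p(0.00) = -0.09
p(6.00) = -0.08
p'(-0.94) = -0.28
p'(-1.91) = -0.44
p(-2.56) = 0.62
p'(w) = (-5.38*sin(w)*cos(w) - 1.77*sin(w))*(2.77*cos(w) - 1.8)/(-2.69*cos(w)^2 - 1.77*cos(w) - 6.26)^2 - 2.77*sin(w)/(-2.69*cos(w)^2 - 1.77*cos(w) - 6.26) = (-7.4513*cos(w)^2 + 9.684*cos(w) + 20.5262)*sin(w)/(7.2361*cos(w)^4 + 9.5226*cos(w)^3 + 36.8117*cos(w)^2 + 22.1604*cos(w) + 39.1876)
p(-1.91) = 0.46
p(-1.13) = 0.08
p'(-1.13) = -0.37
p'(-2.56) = -0.09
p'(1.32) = 0.46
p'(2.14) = 0.30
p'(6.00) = -0.06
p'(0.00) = 0.00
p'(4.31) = -0.40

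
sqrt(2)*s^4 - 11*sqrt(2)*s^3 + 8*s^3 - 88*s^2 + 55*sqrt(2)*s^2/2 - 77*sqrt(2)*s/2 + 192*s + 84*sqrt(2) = (s - 8)*(s - 3)*(s + 7*sqrt(2)/2)*(sqrt(2)*s + 1)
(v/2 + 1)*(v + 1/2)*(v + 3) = v^3/2 + 11*v^2/4 + 17*v/4 + 3/2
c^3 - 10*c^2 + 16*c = c*(c - 8)*(c - 2)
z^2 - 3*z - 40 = (z - 8)*(z + 5)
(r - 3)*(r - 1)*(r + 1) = r^3 - 3*r^2 - r + 3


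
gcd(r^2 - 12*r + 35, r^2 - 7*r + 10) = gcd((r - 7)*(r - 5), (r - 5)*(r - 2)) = r - 5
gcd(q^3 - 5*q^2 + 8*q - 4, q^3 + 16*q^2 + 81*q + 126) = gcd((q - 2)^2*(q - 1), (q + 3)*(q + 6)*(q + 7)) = 1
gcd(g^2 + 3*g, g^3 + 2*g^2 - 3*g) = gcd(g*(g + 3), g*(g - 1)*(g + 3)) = g^2 + 3*g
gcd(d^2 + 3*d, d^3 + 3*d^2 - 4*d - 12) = d + 3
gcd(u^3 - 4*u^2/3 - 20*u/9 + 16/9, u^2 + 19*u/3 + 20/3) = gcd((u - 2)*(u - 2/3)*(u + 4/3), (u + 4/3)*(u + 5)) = u + 4/3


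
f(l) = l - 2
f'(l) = 1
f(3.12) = 1.12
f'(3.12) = 1.00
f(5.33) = 3.33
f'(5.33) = 1.00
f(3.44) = 1.44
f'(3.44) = 1.00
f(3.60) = 1.60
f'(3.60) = 1.00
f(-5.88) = -7.88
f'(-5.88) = 1.00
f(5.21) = 3.21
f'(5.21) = 1.00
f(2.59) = 0.59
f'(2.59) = 1.00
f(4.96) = 2.96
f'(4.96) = 1.00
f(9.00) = 7.00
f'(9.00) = 1.00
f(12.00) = 10.00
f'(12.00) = 1.00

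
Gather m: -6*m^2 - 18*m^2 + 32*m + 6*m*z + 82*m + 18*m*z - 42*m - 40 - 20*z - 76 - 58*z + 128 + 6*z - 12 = -24*m^2 + m*(24*z + 72) - 72*z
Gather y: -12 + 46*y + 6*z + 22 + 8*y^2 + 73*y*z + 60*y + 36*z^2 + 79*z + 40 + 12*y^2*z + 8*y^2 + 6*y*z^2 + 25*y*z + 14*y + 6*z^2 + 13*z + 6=y^2*(12*z + 16) + y*(6*z^2 + 98*z + 120) + 42*z^2 + 98*z + 56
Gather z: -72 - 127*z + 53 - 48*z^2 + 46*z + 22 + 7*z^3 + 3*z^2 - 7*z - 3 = 7*z^3 - 45*z^2 - 88*z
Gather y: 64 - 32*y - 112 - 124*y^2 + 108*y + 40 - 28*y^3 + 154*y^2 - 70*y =-28*y^3 + 30*y^2 + 6*y - 8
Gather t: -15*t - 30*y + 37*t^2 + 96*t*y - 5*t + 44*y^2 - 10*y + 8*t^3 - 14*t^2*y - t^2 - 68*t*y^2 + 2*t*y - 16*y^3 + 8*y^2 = 8*t^3 + t^2*(36 - 14*y) + t*(-68*y^2 + 98*y - 20) - 16*y^3 + 52*y^2 - 40*y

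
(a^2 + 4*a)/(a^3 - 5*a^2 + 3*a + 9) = a*(a + 4)/(a^3 - 5*a^2 + 3*a + 9)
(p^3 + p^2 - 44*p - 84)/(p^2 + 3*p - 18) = (p^2 - 5*p - 14)/(p - 3)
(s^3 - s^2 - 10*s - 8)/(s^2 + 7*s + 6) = (s^2 - 2*s - 8)/(s + 6)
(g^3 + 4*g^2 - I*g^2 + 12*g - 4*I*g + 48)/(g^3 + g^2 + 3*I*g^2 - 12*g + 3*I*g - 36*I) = (g - 4*I)/(g - 3)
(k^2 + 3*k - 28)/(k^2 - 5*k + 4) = (k + 7)/(k - 1)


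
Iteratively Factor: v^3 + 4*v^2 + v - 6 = (v + 2)*(v^2 + 2*v - 3) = (v + 2)*(v + 3)*(v - 1)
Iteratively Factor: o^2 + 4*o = (o)*(o + 4)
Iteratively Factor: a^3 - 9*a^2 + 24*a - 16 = (a - 1)*(a^2 - 8*a + 16) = (a - 4)*(a - 1)*(a - 4)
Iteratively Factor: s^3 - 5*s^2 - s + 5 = (s + 1)*(s^2 - 6*s + 5) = (s - 5)*(s + 1)*(s - 1)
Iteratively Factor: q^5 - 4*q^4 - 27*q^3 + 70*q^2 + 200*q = (q + 4)*(q^4 - 8*q^3 + 5*q^2 + 50*q) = q*(q + 4)*(q^3 - 8*q^2 + 5*q + 50) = q*(q - 5)*(q + 4)*(q^2 - 3*q - 10) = q*(q - 5)^2*(q + 4)*(q + 2)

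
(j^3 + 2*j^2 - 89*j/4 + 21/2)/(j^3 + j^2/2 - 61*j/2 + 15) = (j - 7/2)/(j - 5)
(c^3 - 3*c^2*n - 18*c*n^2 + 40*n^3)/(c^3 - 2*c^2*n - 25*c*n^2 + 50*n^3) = (c + 4*n)/(c + 5*n)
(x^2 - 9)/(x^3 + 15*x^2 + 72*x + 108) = (x - 3)/(x^2 + 12*x + 36)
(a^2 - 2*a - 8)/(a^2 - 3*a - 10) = (a - 4)/(a - 5)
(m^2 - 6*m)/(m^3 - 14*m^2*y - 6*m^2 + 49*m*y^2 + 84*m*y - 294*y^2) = m/(m^2 - 14*m*y + 49*y^2)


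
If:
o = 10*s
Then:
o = 10*s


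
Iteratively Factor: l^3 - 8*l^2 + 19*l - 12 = (l - 1)*(l^2 - 7*l + 12) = (l - 4)*(l - 1)*(l - 3)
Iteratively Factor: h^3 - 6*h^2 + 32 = (h + 2)*(h^2 - 8*h + 16) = (h - 4)*(h + 2)*(h - 4)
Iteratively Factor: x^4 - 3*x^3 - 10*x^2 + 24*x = (x - 2)*(x^3 - x^2 - 12*x) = x*(x - 2)*(x^2 - x - 12) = x*(x - 4)*(x - 2)*(x + 3)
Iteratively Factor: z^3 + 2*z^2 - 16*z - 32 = (z - 4)*(z^2 + 6*z + 8) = (z - 4)*(z + 4)*(z + 2)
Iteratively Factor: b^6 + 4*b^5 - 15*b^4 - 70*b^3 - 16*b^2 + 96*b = (b)*(b^5 + 4*b^4 - 15*b^3 - 70*b^2 - 16*b + 96) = b*(b + 4)*(b^4 - 15*b^2 - 10*b + 24) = b*(b - 1)*(b + 4)*(b^3 + b^2 - 14*b - 24) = b*(b - 1)*(b + 3)*(b + 4)*(b^2 - 2*b - 8) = b*(b - 4)*(b - 1)*(b + 3)*(b + 4)*(b + 2)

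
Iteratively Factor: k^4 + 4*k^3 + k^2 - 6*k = (k)*(k^3 + 4*k^2 + k - 6) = k*(k + 3)*(k^2 + k - 2) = k*(k + 2)*(k + 3)*(k - 1)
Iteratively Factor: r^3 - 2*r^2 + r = (r - 1)*(r^2 - r) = r*(r - 1)*(r - 1)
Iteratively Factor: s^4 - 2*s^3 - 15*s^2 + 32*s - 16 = (s + 4)*(s^3 - 6*s^2 + 9*s - 4) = (s - 1)*(s + 4)*(s^2 - 5*s + 4) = (s - 1)^2*(s + 4)*(s - 4)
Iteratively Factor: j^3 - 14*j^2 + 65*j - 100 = (j - 5)*(j^2 - 9*j + 20) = (j - 5)^2*(j - 4)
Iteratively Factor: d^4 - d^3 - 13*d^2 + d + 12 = (d + 3)*(d^3 - 4*d^2 - d + 4) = (d - 4)*(d + 3)*(d^2 - 1) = (d - 4)*(d + 1)*(d + 3)*(d - 1)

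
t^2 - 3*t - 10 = (t - 5)*(t + 2)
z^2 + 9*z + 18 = (z + 3)*(z + 6)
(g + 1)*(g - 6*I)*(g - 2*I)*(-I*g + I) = -I*g^4 - 8*g^3 + 13*I*g^2 + 8*g - 12*I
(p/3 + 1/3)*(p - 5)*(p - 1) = p^3/3 - 5*p^2/3 - p/3 + 5/3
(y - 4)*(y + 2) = y^2 - 2*y - 8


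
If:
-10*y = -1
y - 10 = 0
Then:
No Solution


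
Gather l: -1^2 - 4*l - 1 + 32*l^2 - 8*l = 32*l^2 - 12*l - 2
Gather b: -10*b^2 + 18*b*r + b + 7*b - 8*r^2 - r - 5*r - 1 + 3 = -10*b^2 + b*(18*r + 8) - 8*r^2 - 6*r + 2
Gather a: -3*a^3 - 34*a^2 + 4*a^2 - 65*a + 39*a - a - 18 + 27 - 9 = -3*a^3 - 30*a^2 - 27*a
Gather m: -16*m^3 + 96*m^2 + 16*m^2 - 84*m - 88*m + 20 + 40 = -16*m^3 + 112*m^2 - 172*m + 60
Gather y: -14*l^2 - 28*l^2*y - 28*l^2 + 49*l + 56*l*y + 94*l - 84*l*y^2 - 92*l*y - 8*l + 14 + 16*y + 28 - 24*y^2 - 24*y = -42*l^2 + 135*l + y^2*(-84*l - 24) + y*(-28*l^2 - 36*l - 8) + 42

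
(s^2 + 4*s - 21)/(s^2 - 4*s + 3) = (s + 7)/(s - 1)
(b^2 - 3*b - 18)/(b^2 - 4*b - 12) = (b + 3)/(b + 2)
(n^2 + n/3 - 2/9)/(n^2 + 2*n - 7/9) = (3*n + 2)/(3*n + 7)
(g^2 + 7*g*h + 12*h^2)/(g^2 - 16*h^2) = (g + 3*h)/(g - 4*h)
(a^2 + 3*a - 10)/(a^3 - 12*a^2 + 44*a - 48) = (a + 5)/(a^2 - 10*a + 24)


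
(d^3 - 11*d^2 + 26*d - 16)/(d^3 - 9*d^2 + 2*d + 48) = (d^2 - 3*d + 2)/(d^2 - d - 6)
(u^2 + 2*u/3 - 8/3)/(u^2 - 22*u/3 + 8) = (u + 2)/(u - 6)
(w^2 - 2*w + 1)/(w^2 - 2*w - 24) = (-w^2 + 2*w - 1)/(-w^2 + 2*w + 24)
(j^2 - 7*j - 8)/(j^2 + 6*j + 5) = (j - 8)/(j + 5)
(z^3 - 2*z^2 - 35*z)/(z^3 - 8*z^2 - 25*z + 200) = z*(z - 7)/(z^2 - 13*z + 40)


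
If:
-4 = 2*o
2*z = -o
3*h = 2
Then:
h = 2/3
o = -2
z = 1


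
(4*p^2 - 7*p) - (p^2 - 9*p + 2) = 3*p^2 + 2*p - 2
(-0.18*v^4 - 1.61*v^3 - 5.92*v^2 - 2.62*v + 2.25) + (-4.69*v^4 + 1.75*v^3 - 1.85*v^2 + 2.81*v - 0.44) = -4.87*v^4 + 0.14*v^3 - 7.77*v^2 + 0.19*v + 1.81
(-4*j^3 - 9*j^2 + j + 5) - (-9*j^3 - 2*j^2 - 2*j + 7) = 5*j^3 - 7*j^2 + 3*j - 2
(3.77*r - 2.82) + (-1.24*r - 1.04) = 2.53*r - 3.86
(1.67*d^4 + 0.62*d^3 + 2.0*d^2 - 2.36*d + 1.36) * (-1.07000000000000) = -1.7869*d^4 - 0.6634*d^3 - 2.14*d^2 + 2.5252*d - 1.4552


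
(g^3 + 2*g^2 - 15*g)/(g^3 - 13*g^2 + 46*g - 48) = g*(g + 5)/(g^2 - 10*g + 16)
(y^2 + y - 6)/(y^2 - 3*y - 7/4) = 4*(-y^2 - y + 6)/(-4*y^2 + 12*y + 7)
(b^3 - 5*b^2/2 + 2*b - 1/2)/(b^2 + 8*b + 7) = (2*b^3 - 5*b^2 + 4*b - 1)/(2*(b^2 + 8*b + 7))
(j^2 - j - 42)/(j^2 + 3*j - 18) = (j - 7)/(j - 3)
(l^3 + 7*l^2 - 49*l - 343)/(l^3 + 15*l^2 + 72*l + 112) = (l^2 - 49)/(l^2 + 8*l + 16)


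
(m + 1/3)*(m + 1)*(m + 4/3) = m^3 + 8*m^2/3 + 19*m/9 + 4/9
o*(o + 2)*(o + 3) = o^3 + 5*o^2 + 6*o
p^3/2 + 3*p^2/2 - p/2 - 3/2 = (p/2 + 1/2)*(p - 1)*(p + 3)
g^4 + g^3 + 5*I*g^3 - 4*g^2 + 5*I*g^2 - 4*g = g*(g + 1)*(g + I)*(g + 4*I)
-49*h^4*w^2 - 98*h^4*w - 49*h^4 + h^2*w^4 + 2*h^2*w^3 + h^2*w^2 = (-7*h + w)*(7*h + w)*(h*w + h)^2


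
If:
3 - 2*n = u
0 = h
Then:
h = 0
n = 3/2 - u/2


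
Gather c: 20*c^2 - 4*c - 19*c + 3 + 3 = 20*c^2 - 23*c + 6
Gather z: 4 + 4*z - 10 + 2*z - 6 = 6*z - 12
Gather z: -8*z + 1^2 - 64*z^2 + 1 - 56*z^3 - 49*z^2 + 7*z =-56*z^3 - 113*z^2 - z + 2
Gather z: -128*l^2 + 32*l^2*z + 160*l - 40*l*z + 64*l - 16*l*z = -128*l^2 + 224*l + z*(32*l^2 - 56*l)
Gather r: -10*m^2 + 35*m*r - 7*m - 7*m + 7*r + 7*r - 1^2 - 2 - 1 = -10*m^2 - 14*m + r*(35*m + 14) - 4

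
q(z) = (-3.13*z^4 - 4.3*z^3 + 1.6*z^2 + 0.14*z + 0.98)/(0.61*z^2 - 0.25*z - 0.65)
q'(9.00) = -101.32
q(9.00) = -506.10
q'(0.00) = 0.36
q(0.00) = -1.51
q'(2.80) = -33.56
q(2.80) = -79.50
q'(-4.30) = 35.49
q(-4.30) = -59.66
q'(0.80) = 30.74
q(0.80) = 2.98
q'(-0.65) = 60.41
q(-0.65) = -9.52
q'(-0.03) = 0.63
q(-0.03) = -1.52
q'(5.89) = -69.09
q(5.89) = -240.99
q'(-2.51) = 18.15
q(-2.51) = -11.92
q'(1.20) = 2985.08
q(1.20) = 146.21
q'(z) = (0.25 - 1.22*z)*(-3.13*z^4 - 4.3*z^3 + 1.6*z^2 + 0.14*z + 0.98)/(0.61*z^2 - 0.25*z - 0.65)^2 + (-12.52*z^3 - 12.9*z^2 + 3.2*z + 0.14)/(0.61*z^2 - 0.25*z - 0.65)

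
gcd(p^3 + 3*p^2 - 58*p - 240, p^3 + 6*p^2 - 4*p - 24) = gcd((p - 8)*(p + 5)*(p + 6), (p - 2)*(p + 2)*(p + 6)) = p + 6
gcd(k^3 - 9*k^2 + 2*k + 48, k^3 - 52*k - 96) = k^2 - 6*k - 16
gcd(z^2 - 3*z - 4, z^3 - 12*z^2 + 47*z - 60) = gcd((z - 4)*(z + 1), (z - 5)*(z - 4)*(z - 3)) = z - 4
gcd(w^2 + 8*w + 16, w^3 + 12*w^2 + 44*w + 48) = w + 4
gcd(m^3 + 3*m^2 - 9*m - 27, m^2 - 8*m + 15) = m - 3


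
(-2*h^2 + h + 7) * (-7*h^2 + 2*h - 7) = 14*h^4 - 11*h^3 - 33*h^2 + 7*h - 49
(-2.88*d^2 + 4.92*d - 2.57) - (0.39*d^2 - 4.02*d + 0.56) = -3.27*d^2 + 8.94*d - 3.13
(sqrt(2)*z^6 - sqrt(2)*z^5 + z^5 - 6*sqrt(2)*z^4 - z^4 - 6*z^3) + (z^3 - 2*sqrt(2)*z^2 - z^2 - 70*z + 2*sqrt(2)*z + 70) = sqrt(2)*z^6 - sqrt(2)*z^5 + z^5 - 6*sqrt(2)*z^4 - z^4 - 5*z^3 - 2*sqrt(2)*z^2 - z^2 - 70*z + 2*sqrt(2)*z + 70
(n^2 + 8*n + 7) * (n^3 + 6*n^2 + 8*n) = n^5 + 14*n^4 + 63*n^3 + 106*n^2 + 56*n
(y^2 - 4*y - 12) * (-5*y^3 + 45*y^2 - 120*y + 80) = -5*y^5 + 65*y^4 - 240*y^3 + 20*y^2 + 1120*y - 960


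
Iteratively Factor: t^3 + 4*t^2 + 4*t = (t + 2)*(t^2 + 2*t) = t*(t + 2)*(t + 2)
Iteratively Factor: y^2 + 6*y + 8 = (y + 4)*(y + 2)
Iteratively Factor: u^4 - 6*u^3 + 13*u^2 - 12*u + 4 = (u - 2)*(u^3 - 4*u^2 + 5*u - 2) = (u - 2)*(u - 1)*(u^2 - 3*u + 2) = (u - 2)*(u - 1)^2*(u - 2)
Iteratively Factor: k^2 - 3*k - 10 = (k - 5)*(k + 2)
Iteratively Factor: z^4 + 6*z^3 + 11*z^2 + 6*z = (z + 1)*(z^3 + 5*z^2 + 6*z) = (z + 1)*(z + 2)*(z^2 + 3*z) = (z + 1)*(z + 2)*(z + 3)*(z)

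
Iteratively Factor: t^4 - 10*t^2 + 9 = (t - 1)*(t^3 + t^2 - 9*t - 9) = (t - 3)*(t - 1)*(t^2 + 4*t + 3) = (t - 3)*(t - 1)*(t + 1)*(t + 3)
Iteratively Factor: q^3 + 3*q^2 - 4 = (q - 1)*(q^2 + 4*q + 4) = (q - 1)*(q + 2)*(q + 2)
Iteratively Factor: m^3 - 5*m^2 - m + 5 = (m + 1)*(m^2 - 6*m + 5) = (m - 1)*(m + 1)*(m - 5)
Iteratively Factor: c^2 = (c)*(c)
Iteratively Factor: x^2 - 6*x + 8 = (x - 4)*(x - 2)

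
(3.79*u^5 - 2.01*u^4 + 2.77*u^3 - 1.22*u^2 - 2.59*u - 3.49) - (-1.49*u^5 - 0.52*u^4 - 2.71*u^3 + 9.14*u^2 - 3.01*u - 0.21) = 5.28*u^5 - 1.49*u^4 + 5.48*u^3 - 10.36*u^2 + 0.42*u - 3.28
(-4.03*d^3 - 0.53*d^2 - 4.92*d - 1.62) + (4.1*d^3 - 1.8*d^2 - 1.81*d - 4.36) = 0.0699999999999994*d^3 - 2.33*d^2 - 6.73*d - 5.98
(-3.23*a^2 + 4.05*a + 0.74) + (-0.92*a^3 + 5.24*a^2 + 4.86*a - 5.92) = -0.92*a^3 + 2.01*a^2 + 8.91*a - 5.18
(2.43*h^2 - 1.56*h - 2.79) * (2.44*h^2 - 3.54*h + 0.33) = 5.9292*h^4 - 12.4086*h^3 - 0.4833*h^2 + 9.3618*h - 0.9207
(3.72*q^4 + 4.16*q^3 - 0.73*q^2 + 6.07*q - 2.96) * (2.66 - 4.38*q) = -16.2936*q^5 - 8.3256*q^4 + 14.263*q^3 - 28.5284*q^2 + 29.111*q - 7.8736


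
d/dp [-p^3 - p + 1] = -3*p^2 - 1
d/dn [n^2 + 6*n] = 2*n + 6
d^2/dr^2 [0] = 0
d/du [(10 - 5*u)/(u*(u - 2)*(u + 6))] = 10*(u + 3)/(u^2*(u + 6)^2)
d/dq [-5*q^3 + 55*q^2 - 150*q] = -15*q^2 + 110*q - 150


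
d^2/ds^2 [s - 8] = 0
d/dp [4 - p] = -1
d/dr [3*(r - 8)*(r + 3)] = 6*r - 15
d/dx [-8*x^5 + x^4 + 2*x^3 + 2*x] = -40*x^4 + 4*x^3 + 6*x^2 + 2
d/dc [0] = 0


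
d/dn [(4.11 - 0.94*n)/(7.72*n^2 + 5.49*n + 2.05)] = (7.2568*n^2 - 63.4584*n - 24.4909)/(59.5984*n^4 + 84.7656*n^3 + 61.7921*n^2 + 22.509*n + 4.2025)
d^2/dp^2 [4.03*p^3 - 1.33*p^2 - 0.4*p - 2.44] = 24.18*p - 2.66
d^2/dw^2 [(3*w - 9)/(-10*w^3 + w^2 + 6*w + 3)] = 6*(4*(w - 3)*(-15*w^2 + w + 3)^2 + (30*w^2 - 2*w + (w - 3)*(30*w - 1) - 6)*(-10*w^3 + w^2 + 6*w + 3))/(-10*w^3 + w^2 + 6*w + 3)^3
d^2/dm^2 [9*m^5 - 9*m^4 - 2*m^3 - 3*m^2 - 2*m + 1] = 180*m^3 - 108*m^2 - 12*m - 6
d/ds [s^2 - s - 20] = 2*s - 1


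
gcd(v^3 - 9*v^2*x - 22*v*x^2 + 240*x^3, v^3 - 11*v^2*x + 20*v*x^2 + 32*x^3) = -v + 8*x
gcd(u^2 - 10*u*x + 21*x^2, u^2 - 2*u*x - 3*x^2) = -u + 3*x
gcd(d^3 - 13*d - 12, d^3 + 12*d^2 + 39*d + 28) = d + 1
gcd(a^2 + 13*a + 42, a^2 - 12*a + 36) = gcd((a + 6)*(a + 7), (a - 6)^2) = 1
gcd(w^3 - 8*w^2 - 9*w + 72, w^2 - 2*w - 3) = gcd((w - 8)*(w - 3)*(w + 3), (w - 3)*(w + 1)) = w - 3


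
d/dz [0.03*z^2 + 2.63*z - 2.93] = 0.06*z + 2.63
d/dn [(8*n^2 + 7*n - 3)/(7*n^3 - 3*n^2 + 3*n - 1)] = 2*(-28*n^4 - 49*n^3 + 54*n^2 - 17*n + 1)/(49*n^6 - 42*n^5 + 51*n^4 - 32*n^3 + 15*n^2 - 6*n + 1)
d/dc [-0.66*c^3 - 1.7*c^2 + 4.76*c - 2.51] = -1.98*c^2 - 3.4*c + 4.76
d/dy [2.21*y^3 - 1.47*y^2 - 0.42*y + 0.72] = 6.63*y^2 - 2.94*y - 0.42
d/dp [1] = 0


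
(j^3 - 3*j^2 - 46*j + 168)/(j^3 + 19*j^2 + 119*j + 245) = (j^2 - 10*j + 24)/(j^2 + 12*j + 35)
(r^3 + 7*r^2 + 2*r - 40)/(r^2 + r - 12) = (r^2 + 3*r - 10)/(r - 3)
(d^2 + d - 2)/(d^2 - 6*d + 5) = (d + 2)/(d - 5)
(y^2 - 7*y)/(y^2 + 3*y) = (y - 7)/(y + 3)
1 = 1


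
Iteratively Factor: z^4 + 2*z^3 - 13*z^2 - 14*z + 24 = (z - 3)*(z^3 + 5*z^2 + 2*z - 8) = (z - 3)*(z - 1)*(z^2 + 6*z + 8) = (z - 3)*(z - 1)*(z + 2)*(z + 4)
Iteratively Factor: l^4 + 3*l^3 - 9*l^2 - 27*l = (l)*(l^3 + 3*l^2 - 9*l - 27) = l*(l - 3)*(l^2 + 6*l + 9) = l*(l - 3)*(l + 3)*(l + 3)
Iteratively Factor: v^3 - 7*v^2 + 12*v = (v - 4)*(v^2 - 3*v) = v*(v - 4)*(v - 3)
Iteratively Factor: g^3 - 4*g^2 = (g)*(g^2 - 4*g) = g*(g - 4)*(g)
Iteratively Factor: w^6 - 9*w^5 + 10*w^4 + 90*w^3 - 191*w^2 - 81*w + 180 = (w + 1)*(w^5 - 10*w^4 + 20*w^3 + 70*w^2 - 261*w + 180) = (w - 4)*(w + 1)*(w^4 - 6*w^3 - 4*w^2 + 54*w - 45) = (w - 5)*(w - 4)*(w + 1)*(w^3 - w^2 - 9*w + 9) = (w - 5)*(w - 4)*(w + 1)*(w + 3)*(w^2 - 4*w + 3) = (w - 5)*(w - 4)*(w - 1)*(w + 1)*(w + 3)*(w - 3)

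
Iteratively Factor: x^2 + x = (x + 1)*(x)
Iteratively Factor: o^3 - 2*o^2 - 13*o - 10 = (o - 5)*(o^2 + 3*o + 2) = (o - 5)*(o + 2)*(o + 1)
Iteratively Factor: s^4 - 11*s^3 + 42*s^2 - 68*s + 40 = (s - 2)*(s^3 - 9*s^2 + 24*s - 20) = (s - 2)^2*(s^2 - 7*s + 10) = (s - 5)*(s - 2)^2*(s - 2)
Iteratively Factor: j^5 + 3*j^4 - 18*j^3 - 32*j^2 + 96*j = (j - 2)*(j^4 + 5*j^3 - 8*j^2 - 48*j) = (j - 2)*(j + 4)*(j^3 + j^2 - 12*j) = (j - 2)*(j + 4)^2*(j^2 - 3*j) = (j - 3)*(j - 2)*(j + 4)^2*(j)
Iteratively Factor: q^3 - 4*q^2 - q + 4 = (q + 1)*(q^2 - 5*q + 4) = (q - 4)*(q + 1)*(q - 1)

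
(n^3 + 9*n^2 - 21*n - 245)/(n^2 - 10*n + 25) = (n^2 + 14*n + 49)/(n - 5)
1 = 1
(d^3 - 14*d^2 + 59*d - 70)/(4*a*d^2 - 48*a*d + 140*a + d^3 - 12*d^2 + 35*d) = (d - 2)/(4*a + d)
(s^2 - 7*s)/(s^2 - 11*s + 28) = s/(s - 4)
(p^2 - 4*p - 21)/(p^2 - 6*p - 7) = (p + 3)/(p + 1)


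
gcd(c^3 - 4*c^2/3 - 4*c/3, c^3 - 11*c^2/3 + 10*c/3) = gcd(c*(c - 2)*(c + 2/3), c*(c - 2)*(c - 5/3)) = c^2 - 2*c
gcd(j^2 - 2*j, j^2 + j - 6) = j - 2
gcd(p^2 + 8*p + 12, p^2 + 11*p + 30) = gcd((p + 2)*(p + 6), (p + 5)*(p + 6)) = p + 6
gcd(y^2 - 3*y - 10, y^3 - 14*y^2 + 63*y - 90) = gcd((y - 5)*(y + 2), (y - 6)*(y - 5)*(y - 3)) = y - 5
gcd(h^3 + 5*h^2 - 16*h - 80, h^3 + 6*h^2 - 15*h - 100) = h^2 + h - 20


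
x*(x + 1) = x^2 + x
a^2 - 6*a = a*(a - 6)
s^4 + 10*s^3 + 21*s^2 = s^2*(s + 3)*(s + 7)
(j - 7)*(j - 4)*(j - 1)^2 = j^4 - 13*j^3 + 51*j^2 - 67*j + 28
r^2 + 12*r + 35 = (r + 5)*(r + 7)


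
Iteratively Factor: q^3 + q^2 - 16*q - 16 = (q - 4)*(q^2 + 5*q + 4) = (q - 4)*(q + 1)*(q + 4)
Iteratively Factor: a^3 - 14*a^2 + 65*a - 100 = (a - 5)*(a^2 - 9*a + 20) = (a - 5)^2*(a - 4)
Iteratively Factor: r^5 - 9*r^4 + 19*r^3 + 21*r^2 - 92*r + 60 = (r + 2)*(r^4 - 11*r^3 + 41*r^2 - 61*r + 30) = (r - 5)*(r + 2)*(r^3 - 6*r^2 + 11*r - 6) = (r - 5)*(r - 1)*(r + 2)*(r^2 - 5*r + 6) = (r - 5)*(r - 2)*(r - 1)*(r + 2)*(r - 3)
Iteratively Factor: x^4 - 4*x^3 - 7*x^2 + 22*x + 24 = (x + 2)*(x^3 - 6*x^2 + 5*x + 12) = (x - 3)*(x + 2)*(x^2 - 3*x - 4) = (x - 3)*(x + 1)*(x + 2)*(x - 4)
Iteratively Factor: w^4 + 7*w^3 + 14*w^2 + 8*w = (w + 4)*(w^3 + 3*w^2 + 2*w) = w*(w + 4)*(w^2 + 3*w + 2) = w*(w + 2)*(w + 4)*(w + 1)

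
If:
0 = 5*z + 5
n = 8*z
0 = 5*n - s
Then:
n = -8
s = -40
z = -1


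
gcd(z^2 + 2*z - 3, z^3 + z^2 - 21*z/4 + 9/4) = z + 3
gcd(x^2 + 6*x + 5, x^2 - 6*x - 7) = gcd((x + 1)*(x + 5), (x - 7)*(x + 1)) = x + 1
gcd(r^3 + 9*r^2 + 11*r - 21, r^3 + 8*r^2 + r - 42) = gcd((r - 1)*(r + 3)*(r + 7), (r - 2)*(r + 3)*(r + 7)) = r^2 + 10*r + 21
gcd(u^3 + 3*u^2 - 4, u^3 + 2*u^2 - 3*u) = u - 1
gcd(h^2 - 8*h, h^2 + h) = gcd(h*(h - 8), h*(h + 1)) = h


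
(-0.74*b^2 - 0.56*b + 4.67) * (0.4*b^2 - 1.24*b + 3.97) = -0.296*b^4 + 0.6936*b^3 - 0.3754*b^2 - 8.014*b + 18.5399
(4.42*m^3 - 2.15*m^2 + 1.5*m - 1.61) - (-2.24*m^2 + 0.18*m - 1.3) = 4.42*m^3 + 0.0900000000000003*m^2 + 1.32*m - 0.31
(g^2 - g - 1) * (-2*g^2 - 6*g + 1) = -2*g^4 - 4*g^3 + 9*g^2 + 5*g - 1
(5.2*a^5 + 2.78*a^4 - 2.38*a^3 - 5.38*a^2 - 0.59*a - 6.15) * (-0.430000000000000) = -2.236*a^5 - 1.1954*a^4 + 1.0234*a^3 + 2.3134*a^2 + 0.2537*a + 2.6445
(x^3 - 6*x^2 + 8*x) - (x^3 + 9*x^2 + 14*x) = -15*x^2 - 6*x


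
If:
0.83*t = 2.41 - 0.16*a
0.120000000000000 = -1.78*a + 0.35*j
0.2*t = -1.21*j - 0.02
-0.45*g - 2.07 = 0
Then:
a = -0.17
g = -4.60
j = -0.50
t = 2.94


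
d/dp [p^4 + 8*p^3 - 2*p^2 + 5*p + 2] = 4*p^3 + 24*p^2 - 4*p + 5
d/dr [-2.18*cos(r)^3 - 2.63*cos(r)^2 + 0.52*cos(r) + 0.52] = (6.54*cos(r)^2 + 5.26*cos(r) - 0.52)*sin(r)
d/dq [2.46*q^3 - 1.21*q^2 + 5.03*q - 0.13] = 7.38*q^2 - 2.42*q + 5.03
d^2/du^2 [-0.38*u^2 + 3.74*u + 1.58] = -0.760000000000000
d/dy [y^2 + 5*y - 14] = 2*y + 5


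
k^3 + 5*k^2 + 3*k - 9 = (k - 1)*(k + 3)^2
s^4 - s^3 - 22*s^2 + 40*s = s*(s - 4)*(s - 2)*(s + 5)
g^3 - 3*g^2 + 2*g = g*(g - 2)*(g - 1)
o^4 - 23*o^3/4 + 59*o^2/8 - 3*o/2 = o*(o - 4)*(o - 3/2)*(o - 1/4)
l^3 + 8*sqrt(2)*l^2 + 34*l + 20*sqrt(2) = (l + sqrt(2))*(l + 2*sqrt(2))*(l + 5*sqrt(2))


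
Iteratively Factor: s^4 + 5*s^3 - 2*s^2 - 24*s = (s - 2)*(s^3 + 7*s^2 + 12*s) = (s - 2)*(s + 3)*(s^2 + 4*s) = (s - 2)*(s + 3)*(s + 4)*(s)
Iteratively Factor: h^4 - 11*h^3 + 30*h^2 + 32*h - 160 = (h - 4)*(h^3 - 7*h^2 + 2*h + 40) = (h - 4)^2*(h^2 - 3*h - 10) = (h - 4)^2*(h + 2)*(h - 5)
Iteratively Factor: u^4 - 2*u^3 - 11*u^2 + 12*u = (u + 3)*(u^3 - 5*u^2 + 4*u) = (u - 4)*(u + 3)*(u^2 - u) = (u - 4)*(u - 1)*(u + 3)*(u)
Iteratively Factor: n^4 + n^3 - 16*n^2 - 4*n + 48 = (n + 2)*(n^3 - n^2 - 14*n + 24) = (n - 3)*(n + 2)*(n^2 + 2*n - 8) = (n - 3)*(n - 2)*(n + 2)*(n + 4)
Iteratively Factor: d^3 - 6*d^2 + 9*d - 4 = (d - 4)*(d^2 - 2*d + 1) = (d - 4)*(d - 1)*(d - 1)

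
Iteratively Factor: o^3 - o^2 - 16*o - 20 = (o - 5)*(o^2 + 4*o + 4) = (o - 5)*(o + 2)*(o + 2)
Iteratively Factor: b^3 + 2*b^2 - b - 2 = (b - 1)*(b^2 + 3*b + 2) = (b - 1)*(b + 2)*(b + 1)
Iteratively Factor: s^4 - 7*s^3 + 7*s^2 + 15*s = (s + 1)*(s^3 - 8*s^2 + 15*s) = (s - 5)*(s + 1)*(s^2 - 3*s) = (s - 5)*(s - 3)*(s + 1)*(s)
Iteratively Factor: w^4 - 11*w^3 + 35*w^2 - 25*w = (w - 5)*(w^3 - 6*w^2 + 5*w) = (w - 5)*(w - 1)*(w^2 - 5*w) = (w - 5)^2*(w - 1)*(w)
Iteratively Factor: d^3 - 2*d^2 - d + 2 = (d - 1)*(d^2 - d - 2) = (d - 2)*(d - 1)*(d + 1)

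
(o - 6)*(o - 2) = o^2 - 8*o + 12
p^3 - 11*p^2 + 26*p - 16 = (p - 8)*(p - 2)*(p - 1)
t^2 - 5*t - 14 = (t - 7)*(t + 2)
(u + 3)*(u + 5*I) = u^2 + 3*u + 5*I*u + 15*I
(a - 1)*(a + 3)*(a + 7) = a^3 + 9*a^2 + 11*a - 21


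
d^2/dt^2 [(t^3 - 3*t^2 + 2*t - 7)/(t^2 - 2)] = 2*(4*t^3 - 39*t^2 + 24*t - 26)/(t^6 - 6*t^4 + 12*t^2 - 8)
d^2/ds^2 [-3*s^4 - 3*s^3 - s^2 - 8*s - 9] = -36*s^2 - 18*s - 2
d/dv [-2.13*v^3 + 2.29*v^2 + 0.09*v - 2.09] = -6.39*v^2 + 4.58*v + 0.09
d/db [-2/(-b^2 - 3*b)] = 2*(-2*b - 3)/(b^2*(b + 3)^2)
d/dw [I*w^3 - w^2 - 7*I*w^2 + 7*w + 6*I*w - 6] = 3*I*w^2 - 2*w - 14*I*w + 7 + 6*I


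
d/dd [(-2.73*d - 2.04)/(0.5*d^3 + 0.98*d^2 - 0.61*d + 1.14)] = (2.73*d^3 + 5.7354*d^2 + 3.9984*d - 4.3566)/(0.25*d^6 + 0.98*d^5 + 0.3504*d^4 - 0.0556000000000001*d^3 + 2.6065*d^2 - 1.3908*d + 1.2996)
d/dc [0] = 0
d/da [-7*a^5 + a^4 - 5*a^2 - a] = -35*a^4 + 4*a^3 - 10*a - 1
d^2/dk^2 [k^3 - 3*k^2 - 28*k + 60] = 6*k - 6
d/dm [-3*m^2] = -6*m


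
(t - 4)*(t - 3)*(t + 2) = t^3 - 5*t^2 - 2*t + 24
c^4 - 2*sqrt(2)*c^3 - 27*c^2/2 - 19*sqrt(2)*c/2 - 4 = (c - 4*sqrt(2))*(c + sqrt(2)/2)^2*(c + sqrt(2))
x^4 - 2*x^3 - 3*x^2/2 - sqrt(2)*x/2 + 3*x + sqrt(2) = (x - 2)*(x - sqrt(2))*(x + sqrt(2)/2)^2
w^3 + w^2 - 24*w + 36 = (w - 3)*(w - 2)*(w + 6)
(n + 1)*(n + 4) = n^2 + 5*n + 4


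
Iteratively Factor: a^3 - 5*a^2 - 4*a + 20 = (a - 2)*(a^2 - 3*a - 10) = (a - 5)*(a - 2)*(a + 2)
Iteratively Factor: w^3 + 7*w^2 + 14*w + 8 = (w + 4)*(w^2 + 3*w + 2) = (w + 1)*(w + 4)*(w + 2)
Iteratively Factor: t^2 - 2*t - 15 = (t + 3)*(t - 5)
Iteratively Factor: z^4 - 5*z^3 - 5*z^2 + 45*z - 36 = (z - 1)*(z^3 - 4*z^2 - 9*z + 36) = (z - 4)*(z - 1)*(z^2 - 9) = (z - 4)*(z - 3)*(z - 1)*(z + 3)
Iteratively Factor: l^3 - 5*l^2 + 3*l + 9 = (l - 3)*(l^2 - 2*l - 3) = (l - 3)^2*(l + 1)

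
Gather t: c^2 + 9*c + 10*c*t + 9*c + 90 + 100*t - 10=c^2 + 18*c + t*(10*c + 100) + 80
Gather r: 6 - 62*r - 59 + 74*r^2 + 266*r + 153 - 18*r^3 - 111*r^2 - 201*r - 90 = -18*r^3 - 37*r^2 + 3*r + 10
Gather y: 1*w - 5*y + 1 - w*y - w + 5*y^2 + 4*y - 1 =5*y^2 + y*(-w - 1)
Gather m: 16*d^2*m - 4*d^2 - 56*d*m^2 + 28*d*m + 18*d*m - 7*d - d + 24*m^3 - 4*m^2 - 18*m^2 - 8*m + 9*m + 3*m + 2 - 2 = -4*d^2 - 8*d + 24*m^3 + m^2*(-56*d - 22) + m*(16*d^2 + 46*d + 4)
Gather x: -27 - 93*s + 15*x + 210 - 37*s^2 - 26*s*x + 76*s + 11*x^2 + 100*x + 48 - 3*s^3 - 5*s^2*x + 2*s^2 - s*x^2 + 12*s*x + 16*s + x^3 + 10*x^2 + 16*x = -3*s^3 - 35*s^2 - s + x^3 + x^2*(21 - s) + x*(-5*s^2 - 14*s + 131) + 231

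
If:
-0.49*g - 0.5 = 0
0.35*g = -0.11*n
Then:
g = -1.02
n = 3.25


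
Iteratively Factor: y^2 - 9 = (y + 3)*(y - 3)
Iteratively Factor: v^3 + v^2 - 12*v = (v - 3)*(v^2 + 4*v) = (v - 3)*(v + 4)*(v)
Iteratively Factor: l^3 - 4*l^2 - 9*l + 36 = (l - 4)*(l^2 - 9) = (l - 4)*(l - 3)*(l + 3)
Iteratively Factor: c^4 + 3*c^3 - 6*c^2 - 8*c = (c)*(c^3 + 3*c^2 - 6*c - 8) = c*(c + 4)*(c^2 - c - 2) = c*(c - 2)*(c + 4)*(c + 1)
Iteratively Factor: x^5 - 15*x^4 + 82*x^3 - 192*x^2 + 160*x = (x)*(x^4 - 15*x^3 + 82*x^2 - 192*x + 160) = x*(x - 5)*(x^3 - 10*x^2 + 32*x - 32) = x*(x - 5)*(x - 4)*(x^2 - 6*x + 8) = x*(x - 5)*(x - 4)^2*(x - 2)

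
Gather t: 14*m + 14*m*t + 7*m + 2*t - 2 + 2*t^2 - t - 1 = 21*m + 2*t^2 + t*(14*m + 1) - 3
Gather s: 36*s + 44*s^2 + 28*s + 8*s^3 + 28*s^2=8*s^3 + 72*s^2 + 64*s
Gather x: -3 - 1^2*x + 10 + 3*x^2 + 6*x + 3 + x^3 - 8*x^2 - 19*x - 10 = x^3 - 5*x^2 - 14*x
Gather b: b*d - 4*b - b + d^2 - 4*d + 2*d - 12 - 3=b*(d - 5) + d^2 - 2*d - 15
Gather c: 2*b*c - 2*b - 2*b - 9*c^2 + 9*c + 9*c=-4*b - 9*c^2 + c*(2*b + 18)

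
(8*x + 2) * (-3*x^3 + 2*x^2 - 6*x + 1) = -24*x^4 + 10*x^3 - 44*x^2 - 4*x + 2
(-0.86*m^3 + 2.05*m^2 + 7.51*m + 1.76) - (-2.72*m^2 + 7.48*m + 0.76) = -0.86*m^3 + 4.77*m^2 + 0.0299999999999994*m + 1.0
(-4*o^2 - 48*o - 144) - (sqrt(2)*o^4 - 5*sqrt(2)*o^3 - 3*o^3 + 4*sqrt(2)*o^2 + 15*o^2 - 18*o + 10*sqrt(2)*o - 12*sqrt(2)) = -sqrt(2)*o^4 + 3*o^3 + 5*sqrt(2)*o^3 - 19*o^2 - 4*sqrt(2)*o^2 - 30*o - 10*sqrt(2)*o - 144 + 12*sqrt(2)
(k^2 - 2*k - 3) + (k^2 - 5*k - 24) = 2*k^2 - 7*k - 27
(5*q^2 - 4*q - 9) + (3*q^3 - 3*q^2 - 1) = 3*q^3 + 2*q^2 - 4*q - 10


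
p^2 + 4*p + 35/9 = (p + 5/3)*(p + 7/3)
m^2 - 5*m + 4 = (m - 4)*(m - 1)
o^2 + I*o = o*(o + I)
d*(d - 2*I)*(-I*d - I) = -I*d^3 - 2*d^2 - I*d^2 - 2*d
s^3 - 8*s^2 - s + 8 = (s - 8)*(s - 1)*(s + 1)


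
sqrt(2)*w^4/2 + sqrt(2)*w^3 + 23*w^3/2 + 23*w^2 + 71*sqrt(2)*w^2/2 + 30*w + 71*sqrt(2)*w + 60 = (w + 2)*(w + 5*sqrt(2))*(w + 6*sqrt(2))*(sqrt(2)*w/2 + 1/2)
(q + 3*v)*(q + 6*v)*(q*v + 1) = q^3*v + 9*q^2*v^2 + q^2 + 18*q*v^3 + 9*q*v + 18*v^2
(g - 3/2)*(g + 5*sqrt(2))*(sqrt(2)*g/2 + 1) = sqrt(2)*g^3/2 - 3*sqrt(2)*g^2/4 + 6*g^2 - 9*g + 5*sqrt(2)*g - 15*sqrt(2)/2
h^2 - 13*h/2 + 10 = (h - 4)*(h - 5/2)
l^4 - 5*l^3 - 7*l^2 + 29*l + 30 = (l - 5)*(l - 3)*(l + 1)*(l + 2)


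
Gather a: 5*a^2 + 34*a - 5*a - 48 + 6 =5*a^2 + 29*a - 42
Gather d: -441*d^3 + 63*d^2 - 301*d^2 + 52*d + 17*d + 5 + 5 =-441*d^3 - 238*d^2 + 69*d + 10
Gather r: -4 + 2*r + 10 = 2*r + 6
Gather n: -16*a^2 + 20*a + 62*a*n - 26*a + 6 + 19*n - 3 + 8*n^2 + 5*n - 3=-16*a^2 - 6*a + 8*n^2 + n*(62*a + 24)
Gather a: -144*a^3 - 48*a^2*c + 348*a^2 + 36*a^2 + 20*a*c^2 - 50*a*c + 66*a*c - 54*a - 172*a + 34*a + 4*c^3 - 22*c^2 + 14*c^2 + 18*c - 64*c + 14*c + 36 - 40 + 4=-144*a^3 + a^2*(384 - 48*c) + a*(20*c^2 + 16*c - 192) + 4*c^3 - 8*c^2 - 32*c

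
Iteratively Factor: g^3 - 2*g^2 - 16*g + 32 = (g - 4)*(g^2 + 2*g - 8) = (g - 4)*(g + 4)*(g - 2)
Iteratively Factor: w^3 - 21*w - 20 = (w - 5)*(w^2 + 5*w + 4) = (w - 5)*(w + 1)*(w + 4)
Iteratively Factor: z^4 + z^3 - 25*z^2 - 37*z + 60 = (z - 1)*(z^3 + 2*z^2 - 23*z - 60) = (z - 1)*(z + 4)*(z^2 - 2*z - 15) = (z - 1)*(z + 3)*(z + 4)*(z - 5)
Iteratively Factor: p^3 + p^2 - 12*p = (p - 3)*(p^2 + 4*p) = (p - 3)*(p + 4)*(p)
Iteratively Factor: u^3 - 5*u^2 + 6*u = (u - 2)*(u^2 - 3*u) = u*(u - 2)*(u - 3)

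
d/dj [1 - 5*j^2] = -10*j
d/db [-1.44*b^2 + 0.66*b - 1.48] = 0.66 - 2.88*b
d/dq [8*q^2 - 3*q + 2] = 16*q - 3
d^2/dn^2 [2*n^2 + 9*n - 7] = 4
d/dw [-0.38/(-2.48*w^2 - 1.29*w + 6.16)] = (-1.8848*w - 0.4902)/(2.48*w^2 + 1.29*w - 6.16)^2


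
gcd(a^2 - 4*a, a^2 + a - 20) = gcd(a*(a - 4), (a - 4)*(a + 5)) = a - 4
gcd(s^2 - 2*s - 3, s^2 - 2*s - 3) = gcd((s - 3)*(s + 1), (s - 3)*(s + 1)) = s^2 - 2*s - 3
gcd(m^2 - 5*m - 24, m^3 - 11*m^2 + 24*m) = m - 8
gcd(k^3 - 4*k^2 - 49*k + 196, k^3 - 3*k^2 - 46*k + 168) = k^2 + 3*k - 28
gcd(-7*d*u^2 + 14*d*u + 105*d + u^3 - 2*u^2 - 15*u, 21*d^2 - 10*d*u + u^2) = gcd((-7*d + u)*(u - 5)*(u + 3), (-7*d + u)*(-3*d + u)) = -7*d + u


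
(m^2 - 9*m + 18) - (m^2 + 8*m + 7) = 11 - 17*m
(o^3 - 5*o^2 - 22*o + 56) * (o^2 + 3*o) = o^5 - 2*o^4 - 37*o^3 - 10*o^2 + 168*o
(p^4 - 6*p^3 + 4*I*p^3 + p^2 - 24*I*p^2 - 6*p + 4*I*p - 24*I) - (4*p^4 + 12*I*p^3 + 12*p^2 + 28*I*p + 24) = -3*p^4 - 6*p^3 - 8*I*p^3 - 11*p^2 - 24*I*p^2 - 6*p - 24*I*p - 24 - 24*I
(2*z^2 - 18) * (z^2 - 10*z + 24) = 2*z^4 - 20*z^3 + 30*z^2 + 180*z - 432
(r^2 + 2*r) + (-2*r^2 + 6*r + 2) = -r^2 + 8*r + 2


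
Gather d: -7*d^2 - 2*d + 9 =-7*d^2 - 2*d + 9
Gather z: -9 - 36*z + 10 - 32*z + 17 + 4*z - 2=16 - 64*z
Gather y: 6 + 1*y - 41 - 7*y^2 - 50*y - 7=-7*y^2 - 49*y - 42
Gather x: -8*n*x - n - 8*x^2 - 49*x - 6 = -n - 8*x^2 + x*(-8*n - 49) - 6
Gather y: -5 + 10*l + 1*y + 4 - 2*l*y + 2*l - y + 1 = -2*l*y + 12*l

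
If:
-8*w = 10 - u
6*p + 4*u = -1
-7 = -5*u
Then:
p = -11/10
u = 7/5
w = -43/40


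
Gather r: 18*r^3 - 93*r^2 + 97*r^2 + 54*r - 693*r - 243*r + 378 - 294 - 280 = 18*r^3 + 4*r^2 - 882*r - 196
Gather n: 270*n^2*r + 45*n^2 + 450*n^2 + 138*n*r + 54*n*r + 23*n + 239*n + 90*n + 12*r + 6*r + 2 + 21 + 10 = n^2*(270*r + 495) + n*(192*r + 352) + 18*r + 33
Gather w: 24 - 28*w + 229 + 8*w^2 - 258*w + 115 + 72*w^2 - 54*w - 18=80*w^2 - 340*w + 350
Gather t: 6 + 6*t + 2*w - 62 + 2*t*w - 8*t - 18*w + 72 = t*(2*w - 2) - 16*w + 16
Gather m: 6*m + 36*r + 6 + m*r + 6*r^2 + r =m*(r + 6) + 6*r^2 + 37*r + 6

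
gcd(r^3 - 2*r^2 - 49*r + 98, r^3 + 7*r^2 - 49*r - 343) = r^2 - 49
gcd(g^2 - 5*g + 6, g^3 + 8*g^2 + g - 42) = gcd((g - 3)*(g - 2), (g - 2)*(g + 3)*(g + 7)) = g - 2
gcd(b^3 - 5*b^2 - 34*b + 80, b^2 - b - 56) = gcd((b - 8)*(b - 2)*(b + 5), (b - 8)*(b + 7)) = b - 8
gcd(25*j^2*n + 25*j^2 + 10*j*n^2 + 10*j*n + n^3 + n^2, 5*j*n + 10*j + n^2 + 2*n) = 5*j + n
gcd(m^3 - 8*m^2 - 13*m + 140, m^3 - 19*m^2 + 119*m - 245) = m^2 - 12*m + 35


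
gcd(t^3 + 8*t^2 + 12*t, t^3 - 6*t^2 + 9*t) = t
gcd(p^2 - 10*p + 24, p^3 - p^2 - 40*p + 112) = p - 4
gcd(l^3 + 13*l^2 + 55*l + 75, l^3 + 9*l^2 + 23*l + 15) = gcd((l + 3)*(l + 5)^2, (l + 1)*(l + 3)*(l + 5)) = l^2 + 8*l + 15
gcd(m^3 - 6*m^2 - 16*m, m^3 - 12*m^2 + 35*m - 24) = m - 8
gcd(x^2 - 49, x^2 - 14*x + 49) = x - 7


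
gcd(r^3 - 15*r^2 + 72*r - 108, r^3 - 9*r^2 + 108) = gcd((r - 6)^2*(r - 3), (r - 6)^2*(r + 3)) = r^2 - 12*r + 36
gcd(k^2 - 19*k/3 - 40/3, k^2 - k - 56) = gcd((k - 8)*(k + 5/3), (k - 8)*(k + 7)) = k - 8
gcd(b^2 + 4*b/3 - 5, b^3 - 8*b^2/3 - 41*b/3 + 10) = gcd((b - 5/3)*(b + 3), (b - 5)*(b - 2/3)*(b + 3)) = b + 3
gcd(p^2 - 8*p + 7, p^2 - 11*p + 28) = p - 7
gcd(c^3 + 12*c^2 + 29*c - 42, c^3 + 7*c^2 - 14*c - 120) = c + 6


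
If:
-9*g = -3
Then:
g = 1/3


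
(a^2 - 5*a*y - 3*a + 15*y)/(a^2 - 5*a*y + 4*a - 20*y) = (a - 3)/(a + 4)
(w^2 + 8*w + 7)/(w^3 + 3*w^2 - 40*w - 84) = (w + 1)/(w^2 - 4*w - 12)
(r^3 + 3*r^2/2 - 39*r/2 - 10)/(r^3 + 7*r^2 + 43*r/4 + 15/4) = 2*(r - 4)/(2*r + 3)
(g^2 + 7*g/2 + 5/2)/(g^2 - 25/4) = 2*(g + 1)/(2*g - 5)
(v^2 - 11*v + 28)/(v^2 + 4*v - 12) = (v^2 - 11*v + 28)/(v^2 + 4*v - 12)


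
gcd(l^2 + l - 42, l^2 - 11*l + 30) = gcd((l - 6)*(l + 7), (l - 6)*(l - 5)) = l - 6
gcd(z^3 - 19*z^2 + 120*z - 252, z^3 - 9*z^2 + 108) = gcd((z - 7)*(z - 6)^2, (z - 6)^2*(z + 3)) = z^2 - 12*z + 36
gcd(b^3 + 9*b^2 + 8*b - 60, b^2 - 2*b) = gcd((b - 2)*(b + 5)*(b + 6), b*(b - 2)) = b - 2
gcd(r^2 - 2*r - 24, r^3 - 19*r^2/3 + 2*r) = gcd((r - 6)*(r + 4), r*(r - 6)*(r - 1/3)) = r - 6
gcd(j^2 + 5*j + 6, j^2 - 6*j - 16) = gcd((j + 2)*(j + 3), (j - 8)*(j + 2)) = j + 2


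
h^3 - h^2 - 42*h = h*(h - 7)*(h + 6)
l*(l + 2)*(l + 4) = l^3 + 6*l^2 + 8*l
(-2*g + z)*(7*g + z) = -14*g^2 + 5*g*z + z^2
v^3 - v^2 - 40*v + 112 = (v - 4)^2*(v + 7)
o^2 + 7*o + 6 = (o + 1)*(o + 6)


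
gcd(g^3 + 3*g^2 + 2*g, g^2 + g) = g^2 + g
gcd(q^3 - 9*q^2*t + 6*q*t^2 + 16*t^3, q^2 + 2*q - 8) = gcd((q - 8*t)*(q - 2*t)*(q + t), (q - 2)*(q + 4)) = 1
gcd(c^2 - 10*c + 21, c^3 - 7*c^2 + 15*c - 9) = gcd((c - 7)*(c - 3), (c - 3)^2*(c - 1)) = c - 3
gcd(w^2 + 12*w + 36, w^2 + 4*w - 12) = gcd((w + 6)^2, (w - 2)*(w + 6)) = w + 6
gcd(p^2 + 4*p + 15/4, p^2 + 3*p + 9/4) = p + 3/2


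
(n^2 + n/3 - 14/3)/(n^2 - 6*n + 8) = (n + 7/3)/(n - 4)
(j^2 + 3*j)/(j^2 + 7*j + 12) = j/(j + 4)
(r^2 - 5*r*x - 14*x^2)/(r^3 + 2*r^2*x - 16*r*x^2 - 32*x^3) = (-r + 7*x)/(-r^2 + 16*x^2)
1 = 1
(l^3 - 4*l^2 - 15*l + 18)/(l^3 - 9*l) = (l^2 - 7*l + 6)/(l*(l - 3))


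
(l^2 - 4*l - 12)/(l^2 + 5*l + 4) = (l^2 - 4*l - 12)/(l^2 + 5*l + 4)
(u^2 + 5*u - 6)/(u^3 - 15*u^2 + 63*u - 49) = (u + 6)/(u^2 - 14*u + 49)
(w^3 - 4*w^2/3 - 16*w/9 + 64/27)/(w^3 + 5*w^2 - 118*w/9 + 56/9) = (9*w^2 - 16)/(3*(3*w^2 + 19*w - 14))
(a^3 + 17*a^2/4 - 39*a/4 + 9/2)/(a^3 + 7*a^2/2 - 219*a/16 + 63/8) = 4*(a - 1)/(4*a - 7)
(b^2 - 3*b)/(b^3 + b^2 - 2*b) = (b - 3)/(b^2 + b - 2)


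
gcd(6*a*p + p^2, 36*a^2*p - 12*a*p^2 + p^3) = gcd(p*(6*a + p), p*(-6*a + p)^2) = p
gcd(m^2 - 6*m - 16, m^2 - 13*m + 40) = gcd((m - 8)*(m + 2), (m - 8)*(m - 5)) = m - 8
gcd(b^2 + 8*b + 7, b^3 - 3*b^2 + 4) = b + 1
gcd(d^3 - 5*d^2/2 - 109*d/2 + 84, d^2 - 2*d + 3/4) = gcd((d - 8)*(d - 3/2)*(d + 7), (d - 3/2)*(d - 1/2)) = d - 3/2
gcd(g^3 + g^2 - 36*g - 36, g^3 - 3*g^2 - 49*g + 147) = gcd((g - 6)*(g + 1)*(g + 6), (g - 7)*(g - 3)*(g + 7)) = 1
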